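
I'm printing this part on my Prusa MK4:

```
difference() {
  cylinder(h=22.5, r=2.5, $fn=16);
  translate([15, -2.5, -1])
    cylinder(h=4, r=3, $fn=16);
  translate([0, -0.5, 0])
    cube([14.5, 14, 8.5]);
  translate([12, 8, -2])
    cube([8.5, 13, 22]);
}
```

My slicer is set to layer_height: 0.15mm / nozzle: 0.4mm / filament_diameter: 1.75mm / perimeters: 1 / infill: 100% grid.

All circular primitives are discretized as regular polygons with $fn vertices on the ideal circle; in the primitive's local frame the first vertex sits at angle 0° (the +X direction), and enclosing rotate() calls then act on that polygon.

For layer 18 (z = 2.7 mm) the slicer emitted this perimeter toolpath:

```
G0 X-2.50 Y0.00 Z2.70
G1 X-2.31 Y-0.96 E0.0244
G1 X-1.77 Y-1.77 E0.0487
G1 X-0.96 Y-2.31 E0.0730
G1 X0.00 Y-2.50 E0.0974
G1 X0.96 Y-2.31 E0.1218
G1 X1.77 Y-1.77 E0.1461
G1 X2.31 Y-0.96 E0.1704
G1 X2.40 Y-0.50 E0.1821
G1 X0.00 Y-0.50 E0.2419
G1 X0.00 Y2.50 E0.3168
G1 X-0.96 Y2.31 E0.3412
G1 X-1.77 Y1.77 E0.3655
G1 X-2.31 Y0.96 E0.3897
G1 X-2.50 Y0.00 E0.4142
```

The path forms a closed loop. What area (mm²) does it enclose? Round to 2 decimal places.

13.14 mm²

Apply the shoelace formula to the sequence of (X, Y) vertices; enclosed area = 13.14 mm².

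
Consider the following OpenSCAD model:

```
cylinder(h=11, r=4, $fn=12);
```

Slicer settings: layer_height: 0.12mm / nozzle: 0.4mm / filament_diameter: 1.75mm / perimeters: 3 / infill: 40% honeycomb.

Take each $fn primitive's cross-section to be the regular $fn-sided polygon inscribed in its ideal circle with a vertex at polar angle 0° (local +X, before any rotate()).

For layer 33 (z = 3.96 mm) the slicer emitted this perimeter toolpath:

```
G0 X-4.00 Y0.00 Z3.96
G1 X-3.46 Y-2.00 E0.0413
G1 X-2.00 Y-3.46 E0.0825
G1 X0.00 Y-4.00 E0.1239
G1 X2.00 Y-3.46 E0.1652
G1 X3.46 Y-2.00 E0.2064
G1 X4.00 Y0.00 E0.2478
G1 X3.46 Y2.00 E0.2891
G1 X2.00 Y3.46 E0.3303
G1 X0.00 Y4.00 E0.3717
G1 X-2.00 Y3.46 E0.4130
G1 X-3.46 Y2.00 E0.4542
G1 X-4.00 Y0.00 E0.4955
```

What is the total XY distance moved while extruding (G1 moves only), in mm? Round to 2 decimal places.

Sum the Euclidean lengths of each G1 segment: total = 24.83 mm.

24.83 mm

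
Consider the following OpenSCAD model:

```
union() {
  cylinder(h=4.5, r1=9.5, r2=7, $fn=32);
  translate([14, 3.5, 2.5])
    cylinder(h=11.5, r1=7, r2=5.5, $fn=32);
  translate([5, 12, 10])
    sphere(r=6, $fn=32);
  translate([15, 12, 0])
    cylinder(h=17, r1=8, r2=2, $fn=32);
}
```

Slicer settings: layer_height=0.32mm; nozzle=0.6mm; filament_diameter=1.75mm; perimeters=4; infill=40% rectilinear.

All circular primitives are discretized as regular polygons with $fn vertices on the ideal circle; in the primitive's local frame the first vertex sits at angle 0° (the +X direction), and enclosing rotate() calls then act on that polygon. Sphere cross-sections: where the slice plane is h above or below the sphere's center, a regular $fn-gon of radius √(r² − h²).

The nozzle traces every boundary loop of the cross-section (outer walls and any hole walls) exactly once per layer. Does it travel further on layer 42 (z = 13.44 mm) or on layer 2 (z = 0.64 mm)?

layer 2 (z = 0.64 mm)

Layer 42 (z = 13.44): the cone is not intersected at this z (z outside [0, 4.5]); the cone at (14, 3.5) contributes a regular 32-gon of circumradius 5.573 (interpolated between r1=7 and r2=5.5 at t=0.951) (perimeter = 2·32·5.573·sin(180°/32) = 34.96 mm); the sphere at (5, 12): section is a regular 32-gon, circumradius = √(r²−h²) = √(6²−3.44²) = 4.916 (perimeter = 2·32·4.916·sin(180°/32) = 30.84 mm); the cone at (15, 12): at t=0.791 of its height the radius interpolates to r₁+(r₂−r₁)t = 3.256, giving a regular 32-gon of that circumradius (perimeter = 2·32·3.256·sin(180°/32) = 20.43 mm); Merging all regions: the regions partially overlap (shared area 0.32 mm²), so the edge portions inside another operand are dropped and the merged outline is re-measured after clipping — boundary = 82.24 mm. So its perimeter = 82.24 mm. Layer 2 (z = 0.64): the cone (r1=9.5→r2=7) has section circumradius 9.144 here — a regular 32-gon (perimeter = 2·32·9.144·sin(180°/32) = 57.36 mm); the cone at (14, 3.5) is not intersected at this z (z outside [2.5, 14]); the sphere at (5, 12) is absent (|z−center|=9.360 > r=6); the cone at (15, 12): at t=0.038 of its height the radius interpolates to r₁+(r₂−r₁)t = 7.774, giving a regular 32-gon of that circumradius (perimeter = 2·32·7.774·sin(180°/32) = 48.77 mm); Taking the union: the 2 present regions are separate (no shared area or edge), so areas and boundary lengths simply add and each stays a separate island — boundary = 106.13 mm. So its perimeter = 106.13 mm. Layer 2 is larger (106.13 vs 82.24 mm).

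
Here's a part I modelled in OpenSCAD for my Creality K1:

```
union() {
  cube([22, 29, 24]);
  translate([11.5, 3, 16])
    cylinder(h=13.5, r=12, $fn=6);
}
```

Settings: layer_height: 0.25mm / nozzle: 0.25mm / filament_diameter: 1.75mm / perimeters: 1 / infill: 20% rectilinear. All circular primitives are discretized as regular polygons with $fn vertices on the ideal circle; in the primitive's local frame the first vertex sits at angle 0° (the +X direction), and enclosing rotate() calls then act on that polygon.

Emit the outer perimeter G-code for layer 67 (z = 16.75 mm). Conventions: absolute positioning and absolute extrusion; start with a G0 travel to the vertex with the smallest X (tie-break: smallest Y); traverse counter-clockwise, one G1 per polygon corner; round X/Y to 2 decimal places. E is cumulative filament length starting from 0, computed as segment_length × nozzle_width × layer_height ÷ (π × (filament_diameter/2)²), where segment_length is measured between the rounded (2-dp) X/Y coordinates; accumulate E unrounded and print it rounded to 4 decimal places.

At z = 16.75 mm: the cube is present — its section is the full 22×29 rectangle; the r=12 cylinder at (11.5, 3) contributes a regular 6-gon of circumradius 12; Merging all regions: the regions partially overlap (shared area 249.54 mm²), so overlapping operands fuse into one piece — 1 connected region. The outline is a single polygon with 14 vertices. Extrusion per mm of travel: 0.25 × 0.25 / (π × 0.875²) = 0.025984. Accumulating E over each segment gives final E = 2.8999.

G0 X-0.50 Y3.00 Z16.75
G1 X0.00 Y2.13 E0.0261
G1 X0.00 Y0.00 E0.0814
G1 X1.23 Y0.00 E0.1134
G1 X5.50 Y-7.39 E0.3352
G1 X17.50 Y-7.39 E0.6470
G1 X21.77 Y0.00 E0.8687
G1 X22.00 Y0.00 E0.8747
G1 X22.00 Y0.40 E0.8851
G1 X23.50 Y3.00 E0.9631
G1 X22.00 Y5.60 E1.0411
G1 X22.00 Y29.00 E1.6491
G1 X0.00 Y29.00 E2.2208
G1 X0.00 Y3.87 E2.8738
G1 X-0.50 Y3.00 E2.8999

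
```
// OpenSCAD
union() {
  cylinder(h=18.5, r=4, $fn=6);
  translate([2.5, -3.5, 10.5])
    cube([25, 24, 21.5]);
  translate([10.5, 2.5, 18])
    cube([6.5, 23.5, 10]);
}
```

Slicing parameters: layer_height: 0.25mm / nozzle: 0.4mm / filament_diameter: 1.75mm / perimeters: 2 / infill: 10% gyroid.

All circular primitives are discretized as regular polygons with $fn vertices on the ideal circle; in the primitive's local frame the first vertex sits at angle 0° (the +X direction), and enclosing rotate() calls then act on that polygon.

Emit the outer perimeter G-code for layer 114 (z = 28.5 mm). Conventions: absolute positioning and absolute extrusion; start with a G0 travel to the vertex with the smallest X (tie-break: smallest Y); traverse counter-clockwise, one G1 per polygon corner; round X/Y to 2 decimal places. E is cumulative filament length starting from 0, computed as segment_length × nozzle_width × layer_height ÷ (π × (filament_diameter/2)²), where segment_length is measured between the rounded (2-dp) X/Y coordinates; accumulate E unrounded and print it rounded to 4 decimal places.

At z = 28.5 mm: the cylinder is not intersected at this z (z outside [0, 18.5]); the cube at (2.5, -3.5) is present — its section is the full 25×24 rectangle; the cube at (10.5, 2.5) is not intersected at this z (z outside [18, 28]); Combining (union): only the 25×24 cube at (2.5, -3.5) is present, so the union is just that shape — 1 connected region. The outline is a single polygon with 4 vertices. Extrusion per mm of travel: 0.4 × 0.25 / (π × 0.875²) = 0.041575. Accumulating E over each segment gives final E = 4.0744.

G0 X2.50 Y-3.50 Z28.50
G1 X27.50 Y-3.50 E1.0394
G1 X27.50 Y20.50 E2.0372
G1 X2.50 Y20.50 E3.0766
G1 X2.50 Y-3.50 E4.0744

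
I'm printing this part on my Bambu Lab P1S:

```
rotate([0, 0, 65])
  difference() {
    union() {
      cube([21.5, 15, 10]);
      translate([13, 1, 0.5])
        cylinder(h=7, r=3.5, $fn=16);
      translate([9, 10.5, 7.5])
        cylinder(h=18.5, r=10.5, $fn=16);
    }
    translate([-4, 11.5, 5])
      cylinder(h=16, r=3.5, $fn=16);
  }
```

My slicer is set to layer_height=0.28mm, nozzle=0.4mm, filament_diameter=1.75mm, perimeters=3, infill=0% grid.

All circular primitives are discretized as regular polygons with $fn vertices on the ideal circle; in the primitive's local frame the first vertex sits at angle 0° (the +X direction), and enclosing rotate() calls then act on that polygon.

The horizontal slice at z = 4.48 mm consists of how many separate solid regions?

1

At z = 4.48 mm: the cube (footprint 21.5×15) is included at this height; the cylinder at (13, 1): section is a regular 16-gon, circumradius r=3.5; the cylinder at (9, 10.5) does not reach this height (z outside [7.5, 26]); Combining (union): the regions partially overlap (shared area 25.55 mm²), so overlapping operands fuse into one piece — 1 connected region; the cylinder at (-4, 11.5) is absent (z outside [5, 21]); After the difference (first − rest): none of the subtracted shapes is present at this height, so the result so far is unchanged — 1 connected region; (rotated 65° about Z; rotation is an isometry so areas/perimeters/island counts are preserved). The result has 1 disconnected region.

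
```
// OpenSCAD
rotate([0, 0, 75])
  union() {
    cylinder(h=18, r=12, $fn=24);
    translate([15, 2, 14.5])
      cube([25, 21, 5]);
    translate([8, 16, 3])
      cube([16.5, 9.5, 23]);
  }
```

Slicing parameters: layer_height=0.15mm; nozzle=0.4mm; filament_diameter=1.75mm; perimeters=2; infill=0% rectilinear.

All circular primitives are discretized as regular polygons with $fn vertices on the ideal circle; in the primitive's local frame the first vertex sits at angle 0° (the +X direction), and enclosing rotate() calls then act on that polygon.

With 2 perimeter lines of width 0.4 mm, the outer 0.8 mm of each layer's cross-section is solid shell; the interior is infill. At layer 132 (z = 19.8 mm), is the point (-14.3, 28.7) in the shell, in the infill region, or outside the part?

At z = 19.8 mm: the cylinder is absent (z outside [0, 18]); the cube at (15, 2) is not intersected at this z (z outside [14.5, 19.5]); the cube at (8, 16) (footprint 16.5×9.5) is included at this height; Merging all regions: only the 16.5×9.5 cube at (8, 16) is present, so the union is just that shape — 1 connected region; (rotated 75° about Z; rotation is an isometry so areas/perimeters/island counts are preserved). Overall, the cross-section is a single solid region. Undo the 75° rotation: the query point maps to (24.021, 21.241) in the un-rotated model frame. The nearest boundary edge runs (24.50, 16.00)→(24.50, 25.50); distance from the point to it = 0.48 mm. The point is inside the cross-section, 0.48 mm from the nearest boundary — within the 0.8 mm shell band (2 × 0.4).

shell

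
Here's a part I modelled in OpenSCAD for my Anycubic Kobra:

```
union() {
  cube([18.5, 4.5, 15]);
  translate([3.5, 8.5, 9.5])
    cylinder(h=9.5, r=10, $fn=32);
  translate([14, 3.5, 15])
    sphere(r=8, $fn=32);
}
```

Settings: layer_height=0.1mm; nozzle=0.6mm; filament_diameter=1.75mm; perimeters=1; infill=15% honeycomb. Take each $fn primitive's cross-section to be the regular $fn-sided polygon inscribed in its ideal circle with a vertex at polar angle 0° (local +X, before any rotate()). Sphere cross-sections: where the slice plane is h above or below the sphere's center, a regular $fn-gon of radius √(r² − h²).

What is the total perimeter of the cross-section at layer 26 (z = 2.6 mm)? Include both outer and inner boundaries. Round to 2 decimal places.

46.00 mm

At z = 2.6 mm: the cube is present — its section is the full 18.5×4.5 rectangle (perimeter 46.00 mm); the cylinder at (3.5, 8.5) is absent (z outside [9.5, 19]); the sphere at (14, 3.5) does not reach this height (|z−center|=12.400 > r=8); Merging all regions: only the 18.5×4.5 cube is present, so the union is just that shape — boundary = 46.00 mm. Overall, the cross-section is a single solid region. Total boundary length (outer) = 46.00 mm.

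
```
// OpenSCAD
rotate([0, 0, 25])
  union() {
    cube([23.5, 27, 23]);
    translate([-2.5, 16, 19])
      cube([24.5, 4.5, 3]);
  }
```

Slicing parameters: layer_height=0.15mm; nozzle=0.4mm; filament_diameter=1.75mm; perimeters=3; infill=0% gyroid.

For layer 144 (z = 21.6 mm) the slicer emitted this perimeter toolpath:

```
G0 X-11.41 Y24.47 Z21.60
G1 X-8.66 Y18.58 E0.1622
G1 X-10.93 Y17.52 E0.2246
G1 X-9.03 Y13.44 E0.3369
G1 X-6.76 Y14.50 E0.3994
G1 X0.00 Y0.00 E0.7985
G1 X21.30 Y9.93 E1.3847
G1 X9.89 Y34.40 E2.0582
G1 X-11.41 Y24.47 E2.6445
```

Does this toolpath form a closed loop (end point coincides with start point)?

Start point (G0): (-11.41, 24.47). End point (last G1): the path returns to the start — closed.

yes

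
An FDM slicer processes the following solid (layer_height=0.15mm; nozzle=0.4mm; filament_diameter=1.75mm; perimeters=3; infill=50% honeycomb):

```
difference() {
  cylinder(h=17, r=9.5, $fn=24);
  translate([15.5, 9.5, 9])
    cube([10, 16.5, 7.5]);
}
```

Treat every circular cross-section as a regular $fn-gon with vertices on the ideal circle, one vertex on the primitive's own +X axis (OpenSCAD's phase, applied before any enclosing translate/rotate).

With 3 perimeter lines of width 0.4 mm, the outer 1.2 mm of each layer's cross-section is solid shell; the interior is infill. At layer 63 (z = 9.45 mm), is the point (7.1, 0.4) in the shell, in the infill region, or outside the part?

At z = 9.45 mm: the cylinder: section is a regular 24-gon, circumradius r=9.5; the cube at (15.5, 9.5) (footprint 10×16.5) is included at this height; After the difference (first − rest): starting from the r=9.5 cylinder, the 10×16.5 cube at (15.5, 9.5) misses the remaining region (no effect) — 1 connected region. Overall, the cross-section is a single solid region. The nearest boundary edge runs (9.18, 2.46)→(9.50, 0.00); distance from the point to it = 2.33 mm. The point is inside the cross-section and 2.33 mm from the nearest boundary — more than the 1.2 mm shell width (3 × 0.4), so it's in the infill interior.

infill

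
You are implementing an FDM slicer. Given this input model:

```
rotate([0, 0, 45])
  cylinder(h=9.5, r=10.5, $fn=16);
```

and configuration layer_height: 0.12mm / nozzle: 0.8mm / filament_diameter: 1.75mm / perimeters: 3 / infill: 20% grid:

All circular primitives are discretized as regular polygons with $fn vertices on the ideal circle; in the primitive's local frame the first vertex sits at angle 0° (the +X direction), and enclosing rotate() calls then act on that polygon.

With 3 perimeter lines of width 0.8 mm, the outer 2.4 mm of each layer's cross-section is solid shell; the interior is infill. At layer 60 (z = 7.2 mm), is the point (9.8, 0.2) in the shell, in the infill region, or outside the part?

At z = 7.2 mm: the r=10.5 cylinder contributes a regular 16-gon of circumradius 10.5; (rotated 45° about Z; rotation is an isometry so areas/perimeters/island counts are preserved). Overall, the cross-section is a single solid region. Undo the 45° rotation: the query point maps to (7.071, -6.788) in the un-rotated model frame. The nearest boundary edge runs (7.42, -7.42)→(9.70, -4.02); distance from the point to it = 0.65 mm. The point is inside the cross-section, 0.65 mm from the nearest boundary — within the 2.4 mm shell band (3 × 0.8).

shell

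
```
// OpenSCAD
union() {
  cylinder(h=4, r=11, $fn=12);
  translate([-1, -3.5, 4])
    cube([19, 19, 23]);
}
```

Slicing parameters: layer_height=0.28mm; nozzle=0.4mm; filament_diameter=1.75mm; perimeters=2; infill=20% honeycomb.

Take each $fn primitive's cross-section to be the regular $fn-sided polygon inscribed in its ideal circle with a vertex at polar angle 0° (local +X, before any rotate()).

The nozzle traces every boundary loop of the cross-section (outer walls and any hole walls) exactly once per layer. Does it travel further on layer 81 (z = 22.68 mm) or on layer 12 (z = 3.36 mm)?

Layer 81 (z = 22.68): the cylinder is not intersected at this z (z outside [0, 4]); the 19×19 cube at (-1, -3.5) contributes its full rectangle (perimeter 76.00 mm); Merging all regions: only the 19×19 cube at (-1, -3.5) is present, so the union is just that shape — boundary = 76.00 mm. So its perimeter = 76.00 mm. Layer 12 (z = 3.36): the r=11 cylinder contributes a regular 12-gon of circumradius 11 (perimeter = 2·12·11.000·sin(180°/12) = 68.33 mm); the cube at (-1, -3.5) does not reach this height (z outside [4, 27]); Merging all regions: only the r=11 cylinder is present, so the union is just that shape — boundary = 68.33 mm. So its perimeter = 68.33 mm. Layer 81 is larger (76.00 vs 68.33 mm).

layer 81 (z = 22.68 mm)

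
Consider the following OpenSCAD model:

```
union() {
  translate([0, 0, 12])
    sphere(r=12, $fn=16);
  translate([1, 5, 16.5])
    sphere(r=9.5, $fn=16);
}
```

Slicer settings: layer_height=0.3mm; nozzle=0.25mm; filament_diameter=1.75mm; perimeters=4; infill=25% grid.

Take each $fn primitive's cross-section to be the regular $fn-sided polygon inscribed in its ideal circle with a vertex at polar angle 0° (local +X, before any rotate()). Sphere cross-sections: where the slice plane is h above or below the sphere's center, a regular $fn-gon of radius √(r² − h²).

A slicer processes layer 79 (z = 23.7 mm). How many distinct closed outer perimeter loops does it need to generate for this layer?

At z = 23.7 mm: the r=12 sphere slices to a regular 16-gon of circumradius 2.666 (√(r²−h²) with h=11.7 from center); the r=9.5 sphere at (1, 5) contributes a regular 16-gon of circumradius √(9.5²−7.2²) = 6.198; Combining (union): the regions partially overlap (shared area 15.19 mm²), so overlapping operands fuse into one piece — 1 connected region. The result has 1 disconnected region.

1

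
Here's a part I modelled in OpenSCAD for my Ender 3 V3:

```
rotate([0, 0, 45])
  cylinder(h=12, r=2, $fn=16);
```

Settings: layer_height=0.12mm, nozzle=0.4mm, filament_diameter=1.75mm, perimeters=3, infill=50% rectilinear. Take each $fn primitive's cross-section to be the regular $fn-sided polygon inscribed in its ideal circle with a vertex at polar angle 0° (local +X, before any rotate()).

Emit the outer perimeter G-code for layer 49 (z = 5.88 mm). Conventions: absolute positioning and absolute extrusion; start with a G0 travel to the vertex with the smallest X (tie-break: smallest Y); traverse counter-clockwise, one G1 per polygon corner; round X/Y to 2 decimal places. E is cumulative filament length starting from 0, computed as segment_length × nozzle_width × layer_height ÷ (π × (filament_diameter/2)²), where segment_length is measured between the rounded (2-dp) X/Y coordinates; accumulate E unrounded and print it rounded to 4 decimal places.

At z = 5.88 mm: the r=2 cylinder gives a regular 16-gon of circumradius 2 (constant along its height); (whole slice rotated 45° about Z — lengths, areas and connectivity unchanged). The outline is a single polygon with 16 vertices. Extrusion per mm of travel: 0.4 × 0.12 / (π × 0.875²) = 0.019956. Accumulating E over each segment gives final E = 0.2492.

G0 X-2.00 Y0.00 Z5.88
G1 X-1.85 Y-0.77 E0.0157
G1 X-1.41 Y-1.41 E0.0312
G1 X-0.77 Y-1.85 E0.0467
G1 X0.00 Y-2.00 E0.0623
G1 X0.77 Y-1.85 E0.0780
G1 X1.41 Y-1.41 E0.0935
G1 X1.85 Y-0.77 E0.1090
G1 X2.00 Y0.00 E0.1246
G1 X1.85 Y0.77 E0.1403
G1 X1.41 Y1.41 E0.1558
G1 X0.77 Y1.85 E0.1713
G1 X0.00 Y2.00 E0.1869
G1 X-0.77 Y1.85 E0.2026
G1 X-1.41 Y1.41 E0.2181
G1 X-1.85 Y0.77 E0.2336
G1 X-2.00 Y0.00 E0.2492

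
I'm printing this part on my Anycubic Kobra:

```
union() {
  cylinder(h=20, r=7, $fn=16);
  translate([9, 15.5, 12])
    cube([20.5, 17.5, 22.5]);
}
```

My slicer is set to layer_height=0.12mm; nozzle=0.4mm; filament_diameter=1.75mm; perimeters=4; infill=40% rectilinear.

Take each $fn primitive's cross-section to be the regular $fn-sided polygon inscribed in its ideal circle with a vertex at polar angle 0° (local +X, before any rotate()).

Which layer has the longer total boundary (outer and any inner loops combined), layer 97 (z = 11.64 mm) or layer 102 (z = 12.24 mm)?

layer 102 (z = 12.24 mm)

Layer 97 (z = 11.64): the cylinder: section is a regular 16-gon, circumradius r=7 (perimeter = 2·16·7.000·sin(180°/16) = 43.70 mm); the cube at (9, 15.5) is absent (z outside [12, 34.5]); Combining (union): only the r=7 cylinder is present, so the union is just that shape — boundary = 43.70 mm. So its perimeter = 43.70 mm. Layer 102 (z = 12.24): the r=7 cylinder gives a regular 16-gon of circumradius 7 (constant along its height) (perimeter = 2·16·7.000·sin(180°/16) = 43.70 mm); the cube at (9, 15.5) is present — its section is the full 20.5×17.5 rectangle (perimeter 76.00 mm); Taking the union: the 2 present regions are separate (no shared area or edge), so areas and boundary lengths simply add and each stays a separate island — boundary = 119.70 mm. So its perimeter = 119.70 mm. Layer 102 is larger (119.70 vs 43.70 mm).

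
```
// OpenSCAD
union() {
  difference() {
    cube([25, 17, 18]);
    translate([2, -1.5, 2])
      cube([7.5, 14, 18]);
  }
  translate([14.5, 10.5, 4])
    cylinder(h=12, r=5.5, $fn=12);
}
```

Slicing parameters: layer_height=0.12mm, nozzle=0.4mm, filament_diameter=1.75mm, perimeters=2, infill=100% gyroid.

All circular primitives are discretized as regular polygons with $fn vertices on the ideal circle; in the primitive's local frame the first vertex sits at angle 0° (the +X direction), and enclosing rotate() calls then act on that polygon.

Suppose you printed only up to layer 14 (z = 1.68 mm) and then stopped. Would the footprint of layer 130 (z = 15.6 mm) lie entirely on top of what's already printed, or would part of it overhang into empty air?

entirely on top

Compare the two slices. At z = 1.68: the cube (footprint 25×17) is included at this height (area 425.00 mm²); the cube at (2, -1.5) is absent (z outside [2, 20]); Subtracting the remaining from the first: none of the subtracted shapes is present at this height, so the 25×17 cube is unchanged — area = 425.00 mm²; the cylinder at (14.5, 10.5) is not intersected at this z (z outside [4, 16]); Taking the union: only the result so far is present, so the union is just that shape — area = 425.00 mm². At z = 15.6: the cube is present — its section is the full 25×17 rectangle (area 425.00 mm²); the cube at (2, -1.5) (footprint 7.5×14) is included at this height (area 105.00 mm²); Subtracting the remaining from the first: starting from the 25×17 cube (425.00 mm²), the 7.5×14 cube at (2, -1.5) partially overlaps it — only the 93.75 mm² overlap (of its 105.00 mm²) is removed, clipping the outline — area = 331.25 mm²; the cylinder at (14.5, 10.5): section is a regular 12-gon, circumradius r=5.5 (area = (12/2)·5.500²·sin(360°/12) = 90.75 mm²); Taking the union: the regions partially overlap — summed areas 422.00 mm² minus the doubly-counted overlap 89.82 mm² gives 332.18 mm² — area = 332.18 mm². Checking containment: the cross-section at z = 15.6 is a subset of the cross-section at z = 1.68.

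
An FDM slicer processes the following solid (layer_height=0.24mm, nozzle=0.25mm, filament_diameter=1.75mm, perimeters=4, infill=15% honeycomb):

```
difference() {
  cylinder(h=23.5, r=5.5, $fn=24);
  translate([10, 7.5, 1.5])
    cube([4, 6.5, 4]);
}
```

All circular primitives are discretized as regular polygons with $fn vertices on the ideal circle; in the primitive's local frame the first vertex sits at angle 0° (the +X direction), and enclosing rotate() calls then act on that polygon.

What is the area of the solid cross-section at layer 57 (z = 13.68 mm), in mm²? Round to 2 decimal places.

At z = 13.68 mm: the r=5.5 cylinder gives a regular 24-gon of circumradius 5.5 (constant along its height) (area = (24/2)·5.500²·sin(360°/24) = 93.95 mm²); the cube at (10, 7.5) is not intersected at this z (z outside [1.5, 5.5]); Subtracting the remaining from the first: none of the subtracted shapes is present at this height, so the r=5.5 cylinder is unchanged — area = 93.95 mm². Overall, the cross-section is a single solid region. Net area = 93.95 mm².

93.95 mm²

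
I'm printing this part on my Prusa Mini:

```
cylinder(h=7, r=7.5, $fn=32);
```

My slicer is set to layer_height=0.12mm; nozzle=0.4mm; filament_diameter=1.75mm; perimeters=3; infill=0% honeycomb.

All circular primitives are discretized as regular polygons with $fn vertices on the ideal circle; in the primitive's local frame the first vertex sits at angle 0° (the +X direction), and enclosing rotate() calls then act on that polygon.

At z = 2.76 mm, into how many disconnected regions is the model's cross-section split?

1

At z = 2.76 mm: the r=7.5 cylinder contributes a regular 32-gon of circumradius 7.5. The result has 1 disconnected region.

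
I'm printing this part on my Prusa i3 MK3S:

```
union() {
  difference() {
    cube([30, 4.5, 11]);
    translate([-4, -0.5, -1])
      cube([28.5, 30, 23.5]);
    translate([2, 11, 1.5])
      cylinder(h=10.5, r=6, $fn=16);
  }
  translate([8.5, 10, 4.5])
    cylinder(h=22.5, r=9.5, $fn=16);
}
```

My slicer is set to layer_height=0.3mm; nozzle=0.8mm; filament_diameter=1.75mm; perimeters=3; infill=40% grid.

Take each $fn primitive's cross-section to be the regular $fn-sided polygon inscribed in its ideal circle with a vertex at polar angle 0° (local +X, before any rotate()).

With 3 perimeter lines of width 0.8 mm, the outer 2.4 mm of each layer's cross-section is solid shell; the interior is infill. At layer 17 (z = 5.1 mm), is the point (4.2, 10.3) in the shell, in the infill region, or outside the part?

At z = 5.1 mm: the cube (footprint 30×4.5) is included at this height; the 28.5×30 cube at (-4, -0.5) contributes its full rectangle; the r=6 cylinder at (2, 11) contributes a regular 16-gon of circumradius 6; Subtracting the remaining from the first: starting from the 30×4.5 cube, the 28.5×30 cube at (-4, -0.5) partially overlaps it — only the 110.25 mm² overlap (of its 855.00 mm²) is removed, clipping the outline; the r=6 cylinder at (2, 11) misses the remaining region (no effect) — 1 connected region; the cylinder at (8.5, 10): section is a regular 16-gon, circumradius r=9.5; Combining (union): the 2 present regions are separate (no shared area or edge), so areas and boundary lengths simply add and each stays a separate island — 2 connected regions. Overall, the cross-section has 2 separate islands. The nearest boundary edge runs (-1.00, 10.00)→(-0.28, 13.64); distance from the point to it = 5.04 mm. (Shell/infill is judged within the island containing the point — the largest one.) The point is inside the cross-section and 5.04 mm from the nearest boundary — more than the 2.4 mm shell width (3 × 0.8), so it's in the infill interior.

infill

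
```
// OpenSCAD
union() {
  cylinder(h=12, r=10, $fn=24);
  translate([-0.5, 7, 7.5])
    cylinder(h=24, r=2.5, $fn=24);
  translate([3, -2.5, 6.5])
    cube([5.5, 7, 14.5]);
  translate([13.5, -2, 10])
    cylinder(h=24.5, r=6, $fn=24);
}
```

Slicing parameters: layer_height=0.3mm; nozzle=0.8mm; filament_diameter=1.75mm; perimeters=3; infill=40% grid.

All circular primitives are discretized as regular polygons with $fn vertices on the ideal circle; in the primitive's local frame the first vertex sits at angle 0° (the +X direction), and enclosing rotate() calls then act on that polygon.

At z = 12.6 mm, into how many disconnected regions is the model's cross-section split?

2

At z = 12.6 mm: the cylinder is absent (z outside [0, 12]); the r=2.5 cylinder at (-0.5, 7) gives a regular 24-gon of circumradius 2.5 (constant along its height); the 5.5×7 cube at (3, -2.5) contributes its full rectangle; the r=6 cylinder at (13.5, -2) contributes a regular 24-gon of circumradius 6; Combining (union): the regions partially overlap (shared area 2.62 mm²), so overlapping operands fuse into one piece — 2 connected regions. The result has 2 disconnected regions.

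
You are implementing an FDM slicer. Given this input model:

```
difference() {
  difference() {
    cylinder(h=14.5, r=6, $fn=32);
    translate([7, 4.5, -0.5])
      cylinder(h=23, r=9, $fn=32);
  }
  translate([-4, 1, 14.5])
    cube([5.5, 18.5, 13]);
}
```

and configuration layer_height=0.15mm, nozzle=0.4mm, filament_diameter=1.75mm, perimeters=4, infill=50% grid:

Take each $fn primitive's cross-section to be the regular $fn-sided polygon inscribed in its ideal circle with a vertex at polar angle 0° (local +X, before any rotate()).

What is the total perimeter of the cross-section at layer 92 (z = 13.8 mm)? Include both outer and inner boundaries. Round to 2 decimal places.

At z = 13.8 mm: the cylinder: section is a regular 32-gon, circumradius r=6 (perimeter = 2·32·6.000·sin(180°/32) = 37.64 mm); the r=9 cylinder at (7, 4.5) gives a regular 32-gon of circumradius 9 (constant along its height) (perimeter = 2·32·9.000·sin(180°/32) = 56.46 mm); Subtracting the remaining from the first: starting from the r=6 cylinder, the r=9 cylinder at (7, 4.5) partially overlaps it — only the 55.57 mm² overlap (of its 252.84 mm²) is removed, clipping the outline — boundary = 34.46 mm; the cube at (-4, 1) does not reach this height (z outside [14.5, 27.5]); After the difference (first − rest): none of the subtracted shapes is present at this height, so the result so far is unchanged — boundary = 34.46 mm. Overall, the cross-section is a single solid region. Total boundary length (outer) = 34.46 mm.

34.46 mm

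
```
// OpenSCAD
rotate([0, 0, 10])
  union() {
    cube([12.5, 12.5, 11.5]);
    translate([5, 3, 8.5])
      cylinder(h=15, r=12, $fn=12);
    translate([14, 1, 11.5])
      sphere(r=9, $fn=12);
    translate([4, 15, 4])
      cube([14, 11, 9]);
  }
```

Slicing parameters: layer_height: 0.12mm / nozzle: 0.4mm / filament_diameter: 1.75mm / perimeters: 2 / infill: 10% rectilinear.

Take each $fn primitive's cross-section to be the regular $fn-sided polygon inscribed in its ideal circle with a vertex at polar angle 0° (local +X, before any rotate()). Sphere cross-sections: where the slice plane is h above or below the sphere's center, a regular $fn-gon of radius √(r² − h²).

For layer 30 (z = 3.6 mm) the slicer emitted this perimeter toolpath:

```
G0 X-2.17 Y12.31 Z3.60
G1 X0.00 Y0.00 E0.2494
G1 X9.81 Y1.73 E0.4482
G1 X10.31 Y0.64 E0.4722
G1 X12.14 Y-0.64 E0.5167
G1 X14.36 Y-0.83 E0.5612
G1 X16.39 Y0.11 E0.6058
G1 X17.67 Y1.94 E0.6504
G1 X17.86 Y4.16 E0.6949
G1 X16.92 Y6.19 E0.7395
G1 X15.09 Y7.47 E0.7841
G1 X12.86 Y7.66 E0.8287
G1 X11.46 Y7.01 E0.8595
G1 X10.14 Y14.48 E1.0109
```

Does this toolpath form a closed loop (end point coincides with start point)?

Start point (G0): (-2.17, 12.31). End point (last G1): the path does not return to the start — open.

no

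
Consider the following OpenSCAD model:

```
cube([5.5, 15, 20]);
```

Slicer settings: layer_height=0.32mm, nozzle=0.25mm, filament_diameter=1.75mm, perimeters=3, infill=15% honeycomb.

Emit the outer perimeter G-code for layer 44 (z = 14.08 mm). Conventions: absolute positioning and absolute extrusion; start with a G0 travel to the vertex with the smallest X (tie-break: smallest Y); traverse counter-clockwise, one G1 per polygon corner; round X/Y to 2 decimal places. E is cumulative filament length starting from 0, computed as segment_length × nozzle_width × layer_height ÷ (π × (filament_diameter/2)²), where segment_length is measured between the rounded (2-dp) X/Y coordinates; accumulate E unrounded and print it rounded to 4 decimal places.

At z = 14.08 mm: the 5.5×15 cube contributes its full rectangle. The outline is a single polygon with 4 vertices. Extrusion per mm of travel: 0.25 × 0.32 / (π × 0.875²) = 0.033260. Accumulating E over each segment gives final E = 1.3637.

G0 X0.00 Y0.00 Z14.08
G1 X5.50 Y0.00 E0.1829
G1 X5.50 Y15.00 E0.6818
G1 X0.00 Y15.00 E0.8648
G1 X0.00 Y0.00 E1.3637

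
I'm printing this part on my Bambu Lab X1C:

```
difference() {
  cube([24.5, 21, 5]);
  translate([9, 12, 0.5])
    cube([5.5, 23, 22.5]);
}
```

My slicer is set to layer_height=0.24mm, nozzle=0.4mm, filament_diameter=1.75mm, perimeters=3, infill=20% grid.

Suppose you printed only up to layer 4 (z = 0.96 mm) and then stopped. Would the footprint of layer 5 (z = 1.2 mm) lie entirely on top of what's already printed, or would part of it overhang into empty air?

entirely on top

Compare the two slices. At z = 0.96: the cube is present — its section is the full 24.5×21 rectangle (area 514.50 mm²); the cube at (9, 12) (footprint 5.5×23) is included at this height (area 126.50 mm²); Subtracting the remaining from the first: starting from the 24.5×21 cube (514.50 mm²), the 5.5×23 cube at (9, 12) partially overlaps it — only the 49.50 mm² overlap (of its 126.50 mm²) is removed, clipping the outline — area = 465.00 mm². At z = 1.2: the cube (footprint 24.5×21) is included at this height (area 514.50 mm²); the 5.5×23 cube at (9, 12) contributes its full rectangle (area 126.50 mm²); Taking the first minus the rest: starting from the 24.5×21 cube (514.50 mm²), the 5.5×23 cube at (9, 12) partially overlaps it — only the 49.50 mm² overlap (of its 126.50 mm²) is removed, clipping the outline — area = 465.00 mm². Checking containment: the cross-section at z = 1.2 is a subset of the cross-section at z = 0.96.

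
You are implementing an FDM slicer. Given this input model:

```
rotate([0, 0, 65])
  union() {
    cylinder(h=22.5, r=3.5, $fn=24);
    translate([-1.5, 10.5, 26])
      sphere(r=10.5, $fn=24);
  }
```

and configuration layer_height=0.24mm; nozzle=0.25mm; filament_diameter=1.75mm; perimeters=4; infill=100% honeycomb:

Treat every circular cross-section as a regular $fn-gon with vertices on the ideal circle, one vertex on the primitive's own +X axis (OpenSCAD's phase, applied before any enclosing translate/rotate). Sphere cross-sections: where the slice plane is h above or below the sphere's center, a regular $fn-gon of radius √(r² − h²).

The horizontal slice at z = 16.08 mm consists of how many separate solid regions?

At z = 16.08 mm: the r=3.5 cylinder gives a regular 24-gon of circumradius 3.5 (constant along its height); the r=10.5 sphere at (-1.5, 10.5) contributes a regular 24-gon of circumradius √(10.5²−9.92²) = 3.441; Combining (union): the 2 present regions are separate (no shared area or edge), so areas and boundary lengths simply add and each stays a separate island — 2 connected regions; (whole slice rotated 65° about Z — lengths, areas and connectivity unchanged). The result has 2 disconnected regions.

2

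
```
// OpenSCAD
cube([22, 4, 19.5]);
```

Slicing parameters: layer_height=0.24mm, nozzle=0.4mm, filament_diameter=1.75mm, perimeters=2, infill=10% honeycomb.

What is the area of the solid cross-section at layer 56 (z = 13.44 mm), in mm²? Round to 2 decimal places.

88.00 mm²

At z = 13.44 mm: the 22×4 cube contributes its full rectangle (area 88.00 mm²). Overall, the cross-section is a single solid region. Net area = 88.00 mm².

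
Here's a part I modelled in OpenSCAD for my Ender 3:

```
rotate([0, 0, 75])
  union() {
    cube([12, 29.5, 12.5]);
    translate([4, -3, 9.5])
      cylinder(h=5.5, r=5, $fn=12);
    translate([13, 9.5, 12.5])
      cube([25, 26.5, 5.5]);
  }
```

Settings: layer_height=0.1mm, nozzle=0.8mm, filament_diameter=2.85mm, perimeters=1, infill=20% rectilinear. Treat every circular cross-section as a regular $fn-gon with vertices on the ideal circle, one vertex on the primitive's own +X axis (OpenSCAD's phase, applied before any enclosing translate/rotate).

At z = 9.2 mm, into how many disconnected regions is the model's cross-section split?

At z = 9.2 mm: the 12×29.5 cube contributes its full rectangle; the cylinder at (4, -3) is absent (z outside [9.5, 15]); the cube at (13, 9.5) is absent (z outside [12.5, 18]); Merging all regions: only the 12×29.5 cube is present, so the union is just that shape — 1 connected region; (whole slice rotated 75° about Z — lengths, areas and connectivity unchanged). The result has 1 disconnected region.

1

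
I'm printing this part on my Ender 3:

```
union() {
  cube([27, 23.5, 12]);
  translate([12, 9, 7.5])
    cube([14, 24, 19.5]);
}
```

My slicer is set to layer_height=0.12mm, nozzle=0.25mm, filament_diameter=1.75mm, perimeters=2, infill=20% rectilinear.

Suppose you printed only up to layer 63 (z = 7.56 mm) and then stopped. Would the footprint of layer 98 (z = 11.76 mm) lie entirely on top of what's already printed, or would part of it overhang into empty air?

entirely on top

Compare the two slices. At z = 7.56: the cube is present — its section is the full 27×23.5 rectangle (area 634.50 mm²); the 14×24 cube at (12, 9) contributes its full rectangle (area 336.00 mm²); Taking the union: the regions partially overlap — summed areas 970.50 mm² minus the doubly-counted overlap 203.00 mm² gives 767.50 mm² — area = 767.50 mm². At z = 11.76: the cube (footprint 27×23.5) is included at this height (area 634.50 mm²); the cube at (12, 9) is present — its section is the full 14×24 rectangle (area 336.00 mm²); Combining (union): the regions partially overlap — summed areas 970.50 mm² minus the doubly-counted overlap 203.00 mm² gives 767.50 mm² — area = 767.50 mm². Checking containment: the cross-section at z = 11.76 is a subset of the cross-section at z = 7.56.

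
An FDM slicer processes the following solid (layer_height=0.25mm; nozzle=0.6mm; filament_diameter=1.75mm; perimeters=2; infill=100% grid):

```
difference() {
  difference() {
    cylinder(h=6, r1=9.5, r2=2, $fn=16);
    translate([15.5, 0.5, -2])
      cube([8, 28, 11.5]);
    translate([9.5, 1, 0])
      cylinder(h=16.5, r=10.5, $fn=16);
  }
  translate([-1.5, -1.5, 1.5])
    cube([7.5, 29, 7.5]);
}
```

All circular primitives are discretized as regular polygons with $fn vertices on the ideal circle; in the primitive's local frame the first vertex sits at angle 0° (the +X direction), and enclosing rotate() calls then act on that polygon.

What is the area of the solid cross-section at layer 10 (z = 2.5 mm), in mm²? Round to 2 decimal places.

At z = 2.5 mm: the cone contributes a regular 16-gon of circumradius 6.375 (interpolated between r1=9.5 and r2=2 at t=0.417) (area = (16/2)·6.375²·sin(360°/16) = 124.42 mm²); the cube at (15.5, 0.5) (footprint 8×28) is included at this height (area 224.00 mm²); the cylinder at (9.5, 1): section is a regular 16-gon, circumradius r=10.5 (area = (16/2)·10.500²·sin(360°/16) = 337.53 mm²); Subtracting the remaining from the first: starting from the cone (124.42 mm²), the 8×28 cube at (15.5, 0.5) misses the remaining region (no effect); the r=10.5 cylinder at (9.5, 1) partially overlaps it — only the 64.01 mm² overlap (of its 337.53 mm²) is removed, clipping the outline — area = 60.41 mm²; the cube at (-1.5, -1.5) (footprint 7.5×29) is included at this height (area 217.50 mm²); Subtracting the remaining from the first: starting from the result so far (60.41 mm²), the 7.5×29 cube at (-1.5, -1.5) partially overlaps it — only the 7.60 mm² overlap (of its 217.50 mm²) is removed, clipping the outline — area = 52.81 mm². Overall, the cross-section is a single solid region. Net area = 52.81 mm².

52.81 mm²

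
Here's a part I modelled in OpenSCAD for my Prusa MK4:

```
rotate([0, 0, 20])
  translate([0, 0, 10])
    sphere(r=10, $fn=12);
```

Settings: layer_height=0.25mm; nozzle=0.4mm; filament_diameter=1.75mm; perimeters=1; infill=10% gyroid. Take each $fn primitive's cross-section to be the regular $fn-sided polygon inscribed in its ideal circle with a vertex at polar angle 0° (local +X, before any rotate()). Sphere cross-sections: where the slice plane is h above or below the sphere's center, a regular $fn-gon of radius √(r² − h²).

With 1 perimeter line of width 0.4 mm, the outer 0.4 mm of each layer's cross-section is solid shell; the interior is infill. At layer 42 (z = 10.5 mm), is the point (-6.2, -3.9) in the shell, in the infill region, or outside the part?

infill

At z = 10.5 mm: the sphere: section is a regular 12-gon, circumradius = √(r²−h²) = √(10²−0.5²) = 9.987; (rotated 20° about Z; rotation is an isometry so areas/perimeters/island counts are preserved). Overall, the cross-section is a single solid region. Undo the 20° rotation: the query point maps to (-7.160, -1.544) in the un-rotated model frame. The nearest boundary edge runs (-9.99, 0.00)→(-8.65, -4.99); distance from the point to it = 2.33 mm. The point is inside the cross-section and 2.33 mm from the nearest boundary — more than the 0.4 mm shell width (1 × 0.4), so it's in the infill interior.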